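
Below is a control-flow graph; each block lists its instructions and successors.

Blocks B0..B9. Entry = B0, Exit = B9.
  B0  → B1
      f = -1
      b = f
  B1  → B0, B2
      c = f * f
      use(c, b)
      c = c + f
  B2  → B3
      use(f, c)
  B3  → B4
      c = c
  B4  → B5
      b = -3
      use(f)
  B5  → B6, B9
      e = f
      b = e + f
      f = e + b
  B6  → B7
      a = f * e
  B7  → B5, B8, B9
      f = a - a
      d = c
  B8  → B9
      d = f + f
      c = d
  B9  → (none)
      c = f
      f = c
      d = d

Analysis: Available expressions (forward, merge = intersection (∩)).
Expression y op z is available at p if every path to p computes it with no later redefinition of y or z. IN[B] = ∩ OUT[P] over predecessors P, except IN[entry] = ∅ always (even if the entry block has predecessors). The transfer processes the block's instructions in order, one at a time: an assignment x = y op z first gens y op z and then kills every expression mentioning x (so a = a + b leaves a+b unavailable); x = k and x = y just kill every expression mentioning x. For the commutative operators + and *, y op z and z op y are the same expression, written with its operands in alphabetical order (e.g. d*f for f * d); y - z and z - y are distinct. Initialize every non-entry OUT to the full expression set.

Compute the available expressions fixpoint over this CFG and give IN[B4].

Fixpoint table:
  B0: | IN={} | OUT={}
  B1: | IN={} | OUT={f*f}
  B2: | IN={f*f} | OUT={f*f}
  B3: | IN={f*f} | OUT={f*f}
  B4: | IN={f*f} | OUT={f*f}
  B5: | IN={} | OUT={b+e}
  B6: | IN={b+e} | OUT={b+e, e*f}
  B7: | IN={b+e, e*f} | OUT={a-a, b+e}
  B8: | IN={a-a, b+e} | OUT={a-a, b+e, f+f}
  B9: | IN={b+e} | OUT={b+e}

Merge at B4: IN[B4] = OUT[B3] = {f*f}

Answer: {f*f}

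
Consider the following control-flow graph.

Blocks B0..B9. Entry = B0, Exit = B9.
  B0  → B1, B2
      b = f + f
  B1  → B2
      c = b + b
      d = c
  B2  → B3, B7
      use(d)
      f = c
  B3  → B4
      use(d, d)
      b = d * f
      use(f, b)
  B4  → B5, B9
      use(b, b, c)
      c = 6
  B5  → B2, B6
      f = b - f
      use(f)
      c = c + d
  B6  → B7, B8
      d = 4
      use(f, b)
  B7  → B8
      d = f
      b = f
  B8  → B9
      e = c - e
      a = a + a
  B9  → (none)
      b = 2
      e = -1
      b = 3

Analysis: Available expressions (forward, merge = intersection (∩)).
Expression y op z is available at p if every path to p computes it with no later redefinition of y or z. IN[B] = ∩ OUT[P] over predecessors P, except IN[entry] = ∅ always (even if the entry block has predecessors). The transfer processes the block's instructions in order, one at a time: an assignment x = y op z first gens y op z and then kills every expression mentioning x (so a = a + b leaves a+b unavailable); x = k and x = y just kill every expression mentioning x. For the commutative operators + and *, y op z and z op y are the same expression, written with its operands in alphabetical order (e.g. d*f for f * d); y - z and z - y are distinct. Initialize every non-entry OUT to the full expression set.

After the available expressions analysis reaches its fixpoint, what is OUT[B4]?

Per-block solution:
  B0:  IN={}  OUT={f+f}
  B1:  IN={f+f}  OUT={b+b, f+f}
  B2:  IN={}  OUT={}
  B3:  IN={}  OUT={d*f}
  B4:  IN={d*f}  OUT={d*f}
  B5:  IN={d*f}  OUT={}
  B6:  IN={}  OUT={}
  B7:  IN={}  OUT={}
  B8:  IN={}  OUT={}
  B9:  IN={}  OUT={}

Merge at B4: IN[B4] = OUT[B3] = {d*f}
Applying B4's transfer function to that IN value gives OUT[B4] (row B4 above).

Answer: {d*f}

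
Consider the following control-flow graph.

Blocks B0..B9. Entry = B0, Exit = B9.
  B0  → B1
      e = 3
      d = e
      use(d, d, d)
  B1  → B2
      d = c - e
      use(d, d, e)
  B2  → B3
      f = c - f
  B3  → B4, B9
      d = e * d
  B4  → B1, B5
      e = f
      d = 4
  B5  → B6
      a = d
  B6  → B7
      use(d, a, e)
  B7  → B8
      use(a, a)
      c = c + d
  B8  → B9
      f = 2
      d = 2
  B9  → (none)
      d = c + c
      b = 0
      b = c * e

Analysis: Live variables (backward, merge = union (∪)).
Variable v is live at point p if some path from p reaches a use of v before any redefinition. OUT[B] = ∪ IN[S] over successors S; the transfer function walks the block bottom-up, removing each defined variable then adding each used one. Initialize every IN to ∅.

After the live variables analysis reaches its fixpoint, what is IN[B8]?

Converged values:
  B0:   IN={c, f}   OUT={c, e, f}
  B1:   IN={c, e, f}   OUT={c, d, e, f}
  B2:   IN={c, d, e, f}   OUT={c, d, e, f}
  B3:   IN={c, d, e, f}   OUT={c, e, f}
  B4:   IN={c, f}   OUT={c, d, e, f}
  B5:   IN={c, d, e}   OUT={a, c, d, e}
  B6:   IN={a, c, d, e}   OUT={a, c, d, e}
  B7:   IN={a, c, d, e}   OUT={c, e}
  B8:   IN={c, e}   OUT={c, e}
  B9:   IN={c, e}   OUT={}

Merge at B8: OUT[B8] = IN[B9] = {c, e}
Applying B8's transfer function to that OUT value gives IN[B8] (row B8 above).

Answer: {c, e}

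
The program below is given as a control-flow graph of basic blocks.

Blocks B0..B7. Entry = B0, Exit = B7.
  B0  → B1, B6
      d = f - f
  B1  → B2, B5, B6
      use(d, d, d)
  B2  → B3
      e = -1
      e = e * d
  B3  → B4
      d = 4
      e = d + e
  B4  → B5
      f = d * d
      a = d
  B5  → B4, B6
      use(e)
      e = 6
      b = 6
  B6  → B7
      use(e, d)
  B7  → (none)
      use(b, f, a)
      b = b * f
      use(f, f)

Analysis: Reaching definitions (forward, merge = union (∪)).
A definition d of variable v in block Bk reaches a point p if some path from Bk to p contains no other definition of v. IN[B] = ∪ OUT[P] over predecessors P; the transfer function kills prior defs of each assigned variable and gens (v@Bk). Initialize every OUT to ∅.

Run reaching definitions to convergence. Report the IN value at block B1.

Answer: {d@B0}

Working:
Fixpoint table:
  B0:  IN={}  OUT={d@B0}
  B1:  IN={d@B0}  OUT={d@B0}
  B2:  IN={d@B0}  OUT={d@B0, e@B2}
  B3:  IN={d@B0, e@B2}  OUT={d@B3, e@B3}
  B4:  IN={a@B4, b@B5, d@B0, d@B3, e@B3, e@B5, f@B4}  OUT={a@B4, b@B5, d@B0, d@B3, e@B3, e@B5, f@B4}
  B5:  IN={a@B4, b@B5, d@B0, d@B3, e@B3, e@B5, f@B4}  OUT={a@B4, b@B5, d@B0, d@B3, e@B5, f@B4}
  B6:  IN={a@B4, b@B5, d@B0, d@B3, e@B5, f@B4}  OUT={a@B4, b@B5, d@B0, d@B3, e@B5, f@B4}
  B7:  IN={a@B4, b@B5, d@B0, d@B3, e@B5, f@B4}  OUT={a@B4, b@B7, d@B0, d@B3, e@B5, f@B4}

Merge at B1: IN[B1] = OUT[B0] = {d@B0}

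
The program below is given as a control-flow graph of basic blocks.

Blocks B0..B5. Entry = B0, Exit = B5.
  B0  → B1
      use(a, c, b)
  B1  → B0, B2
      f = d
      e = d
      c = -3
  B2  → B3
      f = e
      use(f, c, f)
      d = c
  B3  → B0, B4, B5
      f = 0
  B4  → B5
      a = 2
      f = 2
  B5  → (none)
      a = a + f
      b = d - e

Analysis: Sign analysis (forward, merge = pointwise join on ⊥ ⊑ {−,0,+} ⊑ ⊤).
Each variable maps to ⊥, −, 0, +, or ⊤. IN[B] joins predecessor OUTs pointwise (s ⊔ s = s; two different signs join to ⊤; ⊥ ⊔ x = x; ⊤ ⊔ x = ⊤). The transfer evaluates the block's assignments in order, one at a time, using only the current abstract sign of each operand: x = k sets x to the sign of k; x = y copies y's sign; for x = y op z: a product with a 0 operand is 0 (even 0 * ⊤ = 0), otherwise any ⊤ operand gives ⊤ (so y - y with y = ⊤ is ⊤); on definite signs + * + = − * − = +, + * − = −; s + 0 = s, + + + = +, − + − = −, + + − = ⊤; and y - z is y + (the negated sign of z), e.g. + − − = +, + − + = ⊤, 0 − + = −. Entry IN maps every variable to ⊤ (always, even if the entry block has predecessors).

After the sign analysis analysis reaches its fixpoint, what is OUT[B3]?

Converged values:
  B0:  IN=(all ⊤)  OUT=(all ⊤)
  B1:  IN=(all ⊤)  OUT={c:-; rest ⊤}
  B2:  IN={c:-; rest ⊤}  OUT={c:-, d:-; rest ⊤}
  B3:  IN={c:-, d:-; rest ⊤}  OUT={c:-, d:-, f:0; rest ⊤}
  B4:  IN={c:-, d:-, f:0; rest ⊤}  OUT={a:+, c:-, d:-, f:+; rest ⊤}
  B5:  IN={c:-, d:-; rest ⊤}  OUT={c:-, d:-; rest ⊤}

Merge at B3: IN[B3] = OUT[B2] = {a: ⊤, b: ⊤, c: -, d: -, e: ⊤, f: ⊤}
Applying B3's transfer function to that IN value gives OUT[B3] (row B3 above).

Answer: {a: ⊤, b: ⊤, c: -, d: -, e: ⊤, f: 0}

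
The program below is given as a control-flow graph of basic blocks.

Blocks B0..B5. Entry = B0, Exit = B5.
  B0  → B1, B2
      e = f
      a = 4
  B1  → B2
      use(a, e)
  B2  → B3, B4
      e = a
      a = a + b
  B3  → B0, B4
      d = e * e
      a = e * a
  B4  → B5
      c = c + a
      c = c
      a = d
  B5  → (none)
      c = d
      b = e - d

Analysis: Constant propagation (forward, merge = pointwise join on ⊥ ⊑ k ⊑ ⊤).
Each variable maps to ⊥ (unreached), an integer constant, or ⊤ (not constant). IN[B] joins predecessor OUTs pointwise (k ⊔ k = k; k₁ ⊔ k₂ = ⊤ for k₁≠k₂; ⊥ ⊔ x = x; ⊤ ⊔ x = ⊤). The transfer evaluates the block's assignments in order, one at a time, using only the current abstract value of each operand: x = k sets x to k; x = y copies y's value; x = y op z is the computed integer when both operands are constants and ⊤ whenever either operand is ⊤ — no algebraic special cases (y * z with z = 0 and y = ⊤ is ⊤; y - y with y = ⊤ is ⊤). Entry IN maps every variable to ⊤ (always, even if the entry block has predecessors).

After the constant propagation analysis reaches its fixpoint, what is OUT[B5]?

Fixpoint table:
  B0:   IN=(all ⊤)   OUT={a:4; rest ⊤}
  B1:   IN={a:4; rest ⊤}   OUT={a:4; rest ⊤}
  B2:   IN={a:4; rest ⊤}   OUT={e:4; rest ⊤}
  B3:   IN={e:4; rest ⊤}   OUT={d:16, e:4; rest ⊤}
  B4:   IN={e:4; rest ⊤}   OUT={e:4; rest ⊤}
  B5:   IN={e:4; rest ⊤}   OUT={e:4; rest ⊤}

Merge at B5: IN[B5] = OUT[B4] = {a: ⊤, b: ⊤, c: ⊤, d: ⊤, e: 4, f: ⊤}
Applying B5's transfer function to that IN value gives OUT[B5] (row B5 above).

Answer: {a: ⊤, b: ⊤, c: ⊤, d: ⊤, e: 4, f: ⊤}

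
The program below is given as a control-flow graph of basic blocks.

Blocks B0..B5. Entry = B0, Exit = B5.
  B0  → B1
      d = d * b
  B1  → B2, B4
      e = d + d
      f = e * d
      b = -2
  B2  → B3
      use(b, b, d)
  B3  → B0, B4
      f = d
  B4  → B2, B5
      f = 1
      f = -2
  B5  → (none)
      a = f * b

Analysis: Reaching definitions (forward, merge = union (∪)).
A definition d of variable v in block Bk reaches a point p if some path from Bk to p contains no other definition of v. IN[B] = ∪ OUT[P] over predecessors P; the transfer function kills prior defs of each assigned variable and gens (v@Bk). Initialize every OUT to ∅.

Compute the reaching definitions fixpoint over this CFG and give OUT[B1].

Answer: {b@B1, d@B0, e@B1, f@B1}

Derivation:
Fixpoint table:
  B0:   IN={b@B1, d@B0, e@B1, f@B3}   OUT={b@B1, d@B0, e@B1, f@B3}
  B1:   IN={b@B1, d@B0, e@B1, f@B3}   OUT={b@B1, d@B0, e@B1, f@B1}
  B2:   IN={b@B1, d@B0, e@B1, f@B1, f@B4}   OUT={b@B1, d@B0, e@B1, f@B1, f@B4}
  B3:   IN={b@B1, d@B0, e@B1, f@B1, f@B4}   OUT={b@B1, d@B0, e@B1, f@B3}
  B4:   IN={b@B1, d@B0, e@B1, f@B1, f@B3}   OUT={b@B1, d@B0, e@B1, f@B4}
  B5:   IN={b@B1, d@B0, e@B1, f@B4}   OUT={a@B5, b@B1, d@B0, e@B1, f@B4}

Merge at B1: IN[B1] = OUT[B0] = {b@B1, d@B0, e@B1, f@B3}
Applying B1's transfer function to that IN value gives OUT[B1] (row B1 above).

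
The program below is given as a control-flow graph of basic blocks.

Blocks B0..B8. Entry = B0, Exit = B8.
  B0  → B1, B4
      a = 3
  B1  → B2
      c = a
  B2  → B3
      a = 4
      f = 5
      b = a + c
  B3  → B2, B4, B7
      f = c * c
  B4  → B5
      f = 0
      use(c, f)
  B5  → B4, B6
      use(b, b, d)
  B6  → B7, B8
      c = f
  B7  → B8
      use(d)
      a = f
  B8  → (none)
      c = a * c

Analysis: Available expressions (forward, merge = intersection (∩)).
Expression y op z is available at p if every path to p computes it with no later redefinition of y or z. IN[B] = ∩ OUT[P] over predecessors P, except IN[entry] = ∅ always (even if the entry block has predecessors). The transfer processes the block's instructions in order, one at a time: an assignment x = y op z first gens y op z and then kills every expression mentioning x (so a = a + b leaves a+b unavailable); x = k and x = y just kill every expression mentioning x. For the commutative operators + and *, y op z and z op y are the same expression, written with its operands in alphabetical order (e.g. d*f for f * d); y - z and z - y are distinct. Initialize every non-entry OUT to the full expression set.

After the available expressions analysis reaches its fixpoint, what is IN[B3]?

Answer: {a+c}

Working:
Converged values:
  B0: | IN={} | OUT={}
  B1: | IN={} | OUT={}
  B2: | IN={} | OUT={a+c}
  B3: | IN={a+c} | OUT={a+c, c*c}
  B4: | IN={} | OUT={}
  B5: | IN={} | OUT={}
  B6: | IN={} | OUT={}
  B7: | IN={} | OUT={}
  B8: | IN={} | OUT={}

Merge at B3: IN[B3] = OUT[B2] = {a+c}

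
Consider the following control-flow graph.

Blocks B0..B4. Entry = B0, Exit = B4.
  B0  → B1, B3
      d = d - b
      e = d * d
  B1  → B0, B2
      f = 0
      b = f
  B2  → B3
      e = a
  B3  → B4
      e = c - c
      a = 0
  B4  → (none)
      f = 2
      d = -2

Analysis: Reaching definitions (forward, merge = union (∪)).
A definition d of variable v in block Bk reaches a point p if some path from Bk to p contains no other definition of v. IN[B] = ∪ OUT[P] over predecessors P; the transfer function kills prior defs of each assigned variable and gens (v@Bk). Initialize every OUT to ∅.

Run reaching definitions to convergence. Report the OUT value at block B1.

Answer: {b@B1, d@B0, e@B0, f@B1}

Derivation:
Per-block solution:
  B0:   IN={b@B1, d@B0, e@B0, f@B1}   OUT={b@B1, d@B0, e@B0, f@B1}
  B1:   IN={b@B1, d@B0, e@B0, f@B1}   OUT={b@B1, d@B0, e@B0, f@B1}
  B2:   IN={b@B1, d@B0, e@B0, f@B1}   OUT={b@B1, d@B0, e@B2, f@B1}
  B3:   IN={b@B1, d@B0, e@B0, e@B2, f@B1}   OUT={a@B3, b@B1, d@B0, e@B3, f@B1}
  B4:   IN={a@B3, b@B1, d@B0, e@B3, f@B1}   OUT={a@B3, b@B1, d@B4, e@B3, f@B4}

Merge at B1: IN[B1] = OUT[B0] = {b@B1, d@B0, e@B0, f@B1}
Applying B1's transfer function to that IN value gives OUT[B1] (row B1 above).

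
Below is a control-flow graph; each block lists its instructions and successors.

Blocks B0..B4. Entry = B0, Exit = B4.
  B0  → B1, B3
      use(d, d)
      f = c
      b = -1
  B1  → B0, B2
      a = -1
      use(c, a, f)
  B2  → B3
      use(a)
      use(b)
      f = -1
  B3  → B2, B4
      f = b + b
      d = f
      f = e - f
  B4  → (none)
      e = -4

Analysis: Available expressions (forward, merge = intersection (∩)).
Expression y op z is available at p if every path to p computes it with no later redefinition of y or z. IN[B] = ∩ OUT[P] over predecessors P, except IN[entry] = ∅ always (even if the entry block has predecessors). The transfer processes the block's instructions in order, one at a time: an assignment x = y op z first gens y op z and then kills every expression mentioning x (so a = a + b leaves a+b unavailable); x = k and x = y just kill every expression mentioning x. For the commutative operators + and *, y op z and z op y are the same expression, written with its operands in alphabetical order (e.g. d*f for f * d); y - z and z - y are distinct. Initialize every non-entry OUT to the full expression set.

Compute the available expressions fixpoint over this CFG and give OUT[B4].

Fixpoint table:
  B0:   IN={}   OUT={}
  B1:   IN={}   OUT={}
  B2:   IN={}   OUT={}
  B3:   IN={}   OUT={b+b}
  B4:   IN={b+b}   OUT={b+b}

Merge at B4: IN[B4] = OUT[B3] = {b+b}
Applying B4's transfer function to that IN value gives OUT[B4] (row B4 above).

Answer: {b+b}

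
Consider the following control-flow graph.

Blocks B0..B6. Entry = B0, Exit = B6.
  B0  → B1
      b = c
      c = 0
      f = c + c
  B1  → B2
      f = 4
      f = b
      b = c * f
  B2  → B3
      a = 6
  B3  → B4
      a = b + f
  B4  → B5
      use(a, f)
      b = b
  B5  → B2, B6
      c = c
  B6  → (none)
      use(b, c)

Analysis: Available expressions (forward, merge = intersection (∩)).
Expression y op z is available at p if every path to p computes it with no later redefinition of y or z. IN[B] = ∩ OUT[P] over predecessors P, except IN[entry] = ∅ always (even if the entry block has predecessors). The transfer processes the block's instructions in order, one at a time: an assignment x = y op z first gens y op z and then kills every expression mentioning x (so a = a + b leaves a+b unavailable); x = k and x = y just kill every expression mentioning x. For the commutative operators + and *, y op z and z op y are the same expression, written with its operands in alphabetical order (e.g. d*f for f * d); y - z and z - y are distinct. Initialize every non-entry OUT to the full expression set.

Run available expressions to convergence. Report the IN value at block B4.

Converged values:
  B0: | IN={} | OUT={c+c}
  B1: | IN={c+c} | OUT={c*f, c+c}
  B2: | IN={} | OUT={}
  B3: | IN={} | OUT={b+f}
  B4: | IN={b+f} | OUT={}
  B5: | IN={} | OUT={}
  B6: | IN={} | OUT={}

Merge at B4: IN[B4] = OUT[B3] = {b+f}

Answer: {b+f}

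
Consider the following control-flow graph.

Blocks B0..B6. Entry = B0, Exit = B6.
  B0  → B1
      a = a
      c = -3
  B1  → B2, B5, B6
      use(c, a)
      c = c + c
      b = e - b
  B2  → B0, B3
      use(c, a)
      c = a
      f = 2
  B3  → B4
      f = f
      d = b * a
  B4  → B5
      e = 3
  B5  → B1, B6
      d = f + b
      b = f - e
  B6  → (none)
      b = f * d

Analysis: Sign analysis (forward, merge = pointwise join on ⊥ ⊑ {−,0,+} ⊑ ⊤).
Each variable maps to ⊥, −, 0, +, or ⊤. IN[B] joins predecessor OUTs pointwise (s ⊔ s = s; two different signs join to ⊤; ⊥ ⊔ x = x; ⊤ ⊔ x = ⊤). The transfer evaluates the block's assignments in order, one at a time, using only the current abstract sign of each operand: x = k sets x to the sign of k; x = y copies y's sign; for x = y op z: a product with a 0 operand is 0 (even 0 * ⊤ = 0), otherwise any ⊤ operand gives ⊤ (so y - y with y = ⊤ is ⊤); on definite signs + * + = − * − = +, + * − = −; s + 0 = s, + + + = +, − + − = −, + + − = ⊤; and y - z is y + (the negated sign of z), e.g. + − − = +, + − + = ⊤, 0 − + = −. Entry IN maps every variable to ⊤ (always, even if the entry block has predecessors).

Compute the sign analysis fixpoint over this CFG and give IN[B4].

Answer: {a: ⊤, b: ⊤, c: ⊤, d: ⊤, e: ⊤, f: +}

Derivation:
Per-block solution:
  B0:   IN=(all ⊤)   OUT={c:-; rest ⊤}
  B1:   IN=(all ⊤)   OUT=(all ⊤)
  B2:   IN=(all ⊤)   OUT={f:+; rest ⊤}
  B3:   IN={f:+; rest ⊤}   OUT={f:+; rest ⊤}
  B4:   IN={f:+; rest ⊤}   OUT={e:+, f:+; rest ⊤}
  B5:   IN=(all ⊤)   OUT=(all ⊤)
  B6:   IN=(all ⊤)   OUT=(all ⊤)

Merge at B4: IN[B4] = OUT[B3] = {a: ⊤, b: ⊤, c: ⊤, d: ⊤, e: ⊤, f: +}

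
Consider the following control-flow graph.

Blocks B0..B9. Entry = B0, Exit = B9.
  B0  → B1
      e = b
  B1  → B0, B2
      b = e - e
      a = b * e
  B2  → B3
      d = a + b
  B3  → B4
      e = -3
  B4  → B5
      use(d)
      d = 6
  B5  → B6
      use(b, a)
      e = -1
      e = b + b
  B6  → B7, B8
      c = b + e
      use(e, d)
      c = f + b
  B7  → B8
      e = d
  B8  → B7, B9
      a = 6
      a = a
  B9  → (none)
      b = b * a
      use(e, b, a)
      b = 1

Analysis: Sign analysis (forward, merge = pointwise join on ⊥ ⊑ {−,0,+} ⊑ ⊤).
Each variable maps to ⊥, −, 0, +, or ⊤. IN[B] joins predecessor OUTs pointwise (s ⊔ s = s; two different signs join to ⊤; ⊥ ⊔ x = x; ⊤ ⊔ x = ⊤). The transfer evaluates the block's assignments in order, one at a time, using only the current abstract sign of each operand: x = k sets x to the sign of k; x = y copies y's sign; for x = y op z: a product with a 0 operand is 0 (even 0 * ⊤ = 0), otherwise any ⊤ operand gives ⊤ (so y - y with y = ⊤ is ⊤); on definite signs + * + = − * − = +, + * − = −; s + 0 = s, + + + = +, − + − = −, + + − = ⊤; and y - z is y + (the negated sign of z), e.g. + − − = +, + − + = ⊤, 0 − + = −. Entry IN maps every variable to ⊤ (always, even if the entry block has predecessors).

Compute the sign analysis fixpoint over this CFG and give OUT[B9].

Per-block solution:
  B0: | IN=(all ⊤) | OUT=(all ⊤)
  B1: | IN=(all ⊤) | OUT=(all ⊤)
  B2: | IN=(all ⊤) | OUT=(all ⊤)
  B3: | IN=(all ⊤) | OUT={e:-; rest ⊤}
  B4: | IN={e:-; rest ⊤} | OUT={d:+, e:-; rest ⊤}
  B5: | IN={d:+, e:-; rest ⊤} | OUT={d:+; rest ⊤}
  B6: | IN={d:+; rest ⊤} | OUT={d:+; rest ⊤}
  B7: | IN={d:+; rest ⊤} | OUT={d:+, e:+; rest ⊤}
  B8: | IN={d:+; rest ⊤} | OUT={a:+, d:+; rest ⊤}
  B9: | IN={a:+, d:+; rest ⊤} | OUT={a:+, b:+, d:+; rest ⊤}

Merge at B9: IN[B9] = OUT[B8] = {a: +, b: ⊤, c: ⊤, d: +, e: ⊤, f: ⊤}
Applying B9's transfer function to that IN value gives OUT[B9] (row B9 above).

Answer: {a: +, b: +, c: ⊤, d: +, e: ⊤, f: ⊤}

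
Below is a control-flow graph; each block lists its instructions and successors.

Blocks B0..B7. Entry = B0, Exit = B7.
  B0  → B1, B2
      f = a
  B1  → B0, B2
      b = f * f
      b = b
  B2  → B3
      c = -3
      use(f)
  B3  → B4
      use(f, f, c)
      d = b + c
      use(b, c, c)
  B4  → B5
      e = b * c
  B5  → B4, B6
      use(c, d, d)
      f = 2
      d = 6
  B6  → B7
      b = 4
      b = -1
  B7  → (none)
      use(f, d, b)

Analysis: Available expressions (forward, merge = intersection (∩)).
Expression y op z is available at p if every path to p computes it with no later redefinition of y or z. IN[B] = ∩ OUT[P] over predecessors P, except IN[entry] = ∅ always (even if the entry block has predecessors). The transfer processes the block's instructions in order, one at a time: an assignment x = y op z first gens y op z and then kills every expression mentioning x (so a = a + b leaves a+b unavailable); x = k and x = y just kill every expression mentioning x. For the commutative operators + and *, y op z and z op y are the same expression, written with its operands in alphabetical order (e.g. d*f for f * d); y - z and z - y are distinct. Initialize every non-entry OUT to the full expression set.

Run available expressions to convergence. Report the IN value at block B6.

Answer: {b*c, b+c}

Derivation:
Fixpoint table:
  B0:  IN={}  OUT={}
  B1:  IN={}  OUT={f*f}
  B2:  IN={}  OUT={}
  B3:  IN={}  OUT={b+c}
  B4:  IN={b+c}  OUT={b*c, b+c}
  B5:  IN={b*c, b+c}  OUT={b*c, b+c}
  B6:  IN={b*c, b+c}  OUT={}
  B7:  IN={}  OUT={}

Merge at B6: IN[B6] = OUT[B5] = {b*c, b+c}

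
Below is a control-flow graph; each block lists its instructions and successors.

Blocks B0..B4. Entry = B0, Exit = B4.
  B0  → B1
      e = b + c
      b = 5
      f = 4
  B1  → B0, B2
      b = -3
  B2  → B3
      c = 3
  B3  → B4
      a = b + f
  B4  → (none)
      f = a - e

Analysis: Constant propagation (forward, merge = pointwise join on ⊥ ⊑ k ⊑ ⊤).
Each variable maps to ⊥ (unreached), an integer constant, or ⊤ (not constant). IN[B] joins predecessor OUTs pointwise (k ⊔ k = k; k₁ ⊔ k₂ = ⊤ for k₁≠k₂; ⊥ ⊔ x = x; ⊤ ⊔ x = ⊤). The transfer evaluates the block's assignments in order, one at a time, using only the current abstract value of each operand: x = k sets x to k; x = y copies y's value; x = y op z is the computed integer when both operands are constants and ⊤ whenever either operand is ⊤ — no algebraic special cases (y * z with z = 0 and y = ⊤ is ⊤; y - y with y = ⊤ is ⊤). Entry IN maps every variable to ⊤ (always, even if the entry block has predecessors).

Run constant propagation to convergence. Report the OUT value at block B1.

Per-block solution:
  B0:   IN=(all ⊤)   OUT={b:5, f:4; rest ⊤}
  B1:   IN={b:5, f:4; rest ⊤}   OUT={b:-3, f:4; rest ⊤}
  B2:   IN={b:-3, f:4; rest ⊤}   OUT={b:-3, c:3, f:4; rest ⊤}
  B3:   IN={b:-3, c:3, f:4; rest ⊤}   OUT={a:1, b:-3, c:3, f:4; rest ⊤}
  B4:   IN={a:1, b:-3, c:3, f:4; rest ⊤}   OUT={a:1, b:-3, c:3; rest ⊤}

Merge at B1: IN[B1] = OUT[B0] = {a: ⊤, b: 5, c: ⊤, d: ⊤, e: ⊤, f: 4}
Applying B1's transfer function to that IN value gives OUT[B1] (row B1 above).

Answer: {a: ⊤, b: -3, c: ⊤, d: ⊤, e: ⊤, f: 4}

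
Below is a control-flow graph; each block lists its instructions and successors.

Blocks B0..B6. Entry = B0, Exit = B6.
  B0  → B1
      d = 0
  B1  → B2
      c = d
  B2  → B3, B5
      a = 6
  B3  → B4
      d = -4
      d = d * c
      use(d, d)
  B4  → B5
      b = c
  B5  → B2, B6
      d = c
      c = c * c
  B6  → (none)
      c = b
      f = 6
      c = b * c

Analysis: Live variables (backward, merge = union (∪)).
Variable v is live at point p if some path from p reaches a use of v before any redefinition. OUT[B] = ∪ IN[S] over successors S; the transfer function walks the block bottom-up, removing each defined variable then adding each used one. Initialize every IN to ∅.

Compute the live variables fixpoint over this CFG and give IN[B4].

Answer: {c}

Working:
Converged values:
  B0:   IN={b}   OUT={b, d}
  B1:   IN={b, d}   OUT={b, c}
  B2:   IN={b, c}   OUT={b, c}
  B3:   IN={c}   OUT={c}
  B4:   IN={c}   OUT={b, c}
  B5:   IN={b, c}   OUT={b, c}
  B6:   IN={b}   OUT={}

Merge at B4: OUT[B4] = IN[B5] = {b, c}
Applying B4's transfer function to that OUT value gives IN[B4] (row B4 above).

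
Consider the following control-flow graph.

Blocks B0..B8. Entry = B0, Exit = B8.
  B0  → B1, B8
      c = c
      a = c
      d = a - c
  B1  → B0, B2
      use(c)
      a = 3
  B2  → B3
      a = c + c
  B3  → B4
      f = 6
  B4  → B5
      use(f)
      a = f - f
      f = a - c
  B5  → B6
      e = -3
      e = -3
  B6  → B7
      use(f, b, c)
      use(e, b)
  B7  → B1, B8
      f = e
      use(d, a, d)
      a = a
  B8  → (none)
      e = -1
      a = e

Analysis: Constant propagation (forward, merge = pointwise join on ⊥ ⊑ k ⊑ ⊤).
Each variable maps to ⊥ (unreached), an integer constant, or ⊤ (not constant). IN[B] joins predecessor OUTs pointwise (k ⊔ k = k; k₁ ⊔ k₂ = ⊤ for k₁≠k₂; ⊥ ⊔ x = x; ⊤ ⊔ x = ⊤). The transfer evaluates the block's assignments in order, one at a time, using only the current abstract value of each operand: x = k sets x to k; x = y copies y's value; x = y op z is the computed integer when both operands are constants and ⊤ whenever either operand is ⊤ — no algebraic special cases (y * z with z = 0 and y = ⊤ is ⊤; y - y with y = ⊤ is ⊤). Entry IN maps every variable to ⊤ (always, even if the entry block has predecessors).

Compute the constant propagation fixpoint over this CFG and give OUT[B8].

Per-block solution:
  B0:   IN=(all ⊤)   OUT=(all ⊤)
  B1:   IN=(all ⊤)   OUT={a:3; rest ⊤}
  B2:   IN={a:3; rest ⊤}   OUT=(all ⊤)
  B3:   IN=(all ⊤)   OUT={f:6; rest ⊤}
  B4:   IN={f:6; rest ⊤}   OUT={a:0; rest ⊤}
  B5:   IN={a:0; rest ⊤}   OUT={a:0, e:-3; rest ⊤}
  B6:   IN={a:0, e:-3; rest ⊤}   OUT={a:0, e:-3; rest ⊤}
  B7:   IN={a:0, e:-3; rest ⊤}   OUT={a:0, e:-3, f:-3; rest ⊤}
  B8:   IN=(all ⊤)   OUT={a:-1, e:-1; rest ⊤}

Merge at B8: IN[B8] = OUT[B0] ⊔ OUT[B7] = {a: ⊤, b: ⊤, c: ⊤, d: ⊤, e: ⊤, f: ⊤}
Applying B8's transfer function to that IN value gives OUT[B8] (row B8 above).

Answer: {a: -1, b: ⊤, c: ⊤, d: ⊤, e: -1, f: ⊤}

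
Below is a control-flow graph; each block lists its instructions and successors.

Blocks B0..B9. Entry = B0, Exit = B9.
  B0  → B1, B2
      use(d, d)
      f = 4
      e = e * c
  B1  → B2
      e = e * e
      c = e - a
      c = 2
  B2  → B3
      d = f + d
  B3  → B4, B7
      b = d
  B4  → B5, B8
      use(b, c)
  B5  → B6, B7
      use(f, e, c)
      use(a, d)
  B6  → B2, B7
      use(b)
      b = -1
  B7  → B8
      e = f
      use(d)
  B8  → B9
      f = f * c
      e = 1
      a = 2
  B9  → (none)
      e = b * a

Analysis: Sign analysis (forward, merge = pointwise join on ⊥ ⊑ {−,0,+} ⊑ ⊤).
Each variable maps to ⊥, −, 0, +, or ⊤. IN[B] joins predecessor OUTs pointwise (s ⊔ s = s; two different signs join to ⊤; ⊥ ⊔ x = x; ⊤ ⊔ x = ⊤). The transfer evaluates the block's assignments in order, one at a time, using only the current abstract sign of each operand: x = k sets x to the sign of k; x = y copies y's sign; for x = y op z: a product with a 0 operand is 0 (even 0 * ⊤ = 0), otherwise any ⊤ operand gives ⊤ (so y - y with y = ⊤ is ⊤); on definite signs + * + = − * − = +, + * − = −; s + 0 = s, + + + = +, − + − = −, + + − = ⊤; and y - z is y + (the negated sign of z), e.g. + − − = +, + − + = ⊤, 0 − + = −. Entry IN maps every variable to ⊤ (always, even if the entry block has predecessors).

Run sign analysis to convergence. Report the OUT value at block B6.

Converged values:
  B0:   IN=(all ⊤)   OUT={f:+; rest ⊤}
  B1:   IN={f:+; rest ⊤}   OUT={c:+, f:+; rest ⊤}
  B2:   IN={f:+; rest ⊤}   OUT={f:+; rest ⊤}
  B3:   IN={f:+; rest ⊤}   OUT={f:+; rest ⊤}
  B4:   IN={f:+; rest ⊤}   OUT={f:+; rest ⊤}
  B5:   IN={f:+; rest ⊤}   OUT={f:+; rest ⊤}
  B6:   IN={f:+; rest ⊤}   OUT={b:-, f:+; rest ⊤}
  B7:   IN={f:+; rest ⊤}   OUT={e:+, f:+; rest ⊤}
  B8:   IN={f:+; rest ⊤}   OUT={a:+, e:+; rest ⊤}
  B9:   IN={a:+, e:+; rest ⊤}   OUT={a:+; rest ⊤}

Merge at B6: IN[B6] = OUT[B5] = {a: ⊤, b: ⊤, c: ⊤, d: ⊤, e: ⊤, f: +}
Applying B6's transfer function to that IN value gives OUT[B6] (row B6 above).

Answer: {a: ⊤, b: -, c: ⊤, d: ⊤, e: ⊤, f: +}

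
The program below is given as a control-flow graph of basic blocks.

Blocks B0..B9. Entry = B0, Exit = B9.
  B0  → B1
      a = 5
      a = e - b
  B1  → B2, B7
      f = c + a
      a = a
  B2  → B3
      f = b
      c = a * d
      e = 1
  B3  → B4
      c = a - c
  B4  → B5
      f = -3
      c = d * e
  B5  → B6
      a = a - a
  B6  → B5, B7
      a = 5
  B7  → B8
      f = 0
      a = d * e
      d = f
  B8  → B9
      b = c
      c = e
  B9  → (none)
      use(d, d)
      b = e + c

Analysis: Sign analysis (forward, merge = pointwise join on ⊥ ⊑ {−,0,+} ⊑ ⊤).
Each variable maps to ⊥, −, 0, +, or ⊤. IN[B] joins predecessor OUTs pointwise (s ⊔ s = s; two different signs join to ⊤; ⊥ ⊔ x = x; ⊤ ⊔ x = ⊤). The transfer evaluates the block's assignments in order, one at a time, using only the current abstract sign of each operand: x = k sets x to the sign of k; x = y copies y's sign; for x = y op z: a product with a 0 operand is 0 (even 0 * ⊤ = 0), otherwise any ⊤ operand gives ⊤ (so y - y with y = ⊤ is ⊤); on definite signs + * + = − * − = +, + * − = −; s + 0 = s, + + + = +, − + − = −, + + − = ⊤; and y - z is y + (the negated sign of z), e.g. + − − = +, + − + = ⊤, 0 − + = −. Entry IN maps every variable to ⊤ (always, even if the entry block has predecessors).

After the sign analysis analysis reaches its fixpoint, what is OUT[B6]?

Answer: {a: +, b: ⊤, c: ⊤, d: ⊤, e: +, f: -}

Derivation:
Fixpoint table:
  B0:   IN=(all ⊤)   OUT=(all ⊤)
  B1:   IN=(all ⊤)   OUT=(all ⊤)
  B2:   IN=(all ⊤)   OUT={e:+; rest ⊤}
  B3:   IN={e:+; rest ⊤}   OUT={e:+; rest ⊤}
  B4:   IN={e:+; rest ⊤}   OUT={e:+, f:-; rest ⊤}
  B5:   IN={e:+, f:-; rest ⊤}   OUT={e:+, f:-; rest ⊤}
  B6:   IN={e:+, f:-; rest ⊤}   OUT={a:+, e:+, f:-; rest ⊤}
  B7:   IN=(all ⊤)   OUT={d:0, f:0; rest ⊤}
  B8:   IN={d:0, f:0; rest ⊤}   OUT={d:0, f:0; rest ⊤}
  B9:   IN={d:0, f:0; rest ⊤}   OUT={d:0, f:0; rest ⊤}

Merge at B6: IN[B6] = OUT[B5] = {a: ⊤, b: ⊤, c: ⊤, d: ⊤, e: +, f: -}
Applying B6's transfer function to that IN value gives OUT[B6] (row B6 above).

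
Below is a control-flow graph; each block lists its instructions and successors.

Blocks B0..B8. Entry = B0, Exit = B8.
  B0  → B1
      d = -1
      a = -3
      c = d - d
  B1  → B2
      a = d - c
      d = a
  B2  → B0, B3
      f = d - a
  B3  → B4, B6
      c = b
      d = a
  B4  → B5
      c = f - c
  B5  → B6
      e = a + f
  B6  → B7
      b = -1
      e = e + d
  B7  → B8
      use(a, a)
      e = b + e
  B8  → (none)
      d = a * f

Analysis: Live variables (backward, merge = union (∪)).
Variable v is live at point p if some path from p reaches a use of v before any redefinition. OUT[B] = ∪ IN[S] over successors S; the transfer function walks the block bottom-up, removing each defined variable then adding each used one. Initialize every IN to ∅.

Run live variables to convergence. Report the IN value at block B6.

Answer: {a, d, e, f}

Trace:
Fixpoint table:
  B0:  IN={b, e}  OUT={b, c, d, e}
  B1:  IN={b, c, d, e}  OUT={a, b, d, e}
  B2:  IN={a, b, d, e}  OUT={a, b, e, f}
  B3:  IN={a, b, e, f}  OUT={a, c, d, e, f}
  B4:  IN={a, c, d, f}  OUT={a, d, f}
  B5:  IN={a, d, f}  OUT={a, d, e, f}
  B6:  IN={a, d, e, f}  OUT={a, b, e, f}
  B7:  IN={a, b, e, f}  OUT={a, f}
  B8:  IN={a, f}  OUT={}

Merge at B6: OUT[B6] = IN[B7] = {a, b, e, f}
Applying B6's transfer function to that OUT value gives IN[B6] (row B6 above).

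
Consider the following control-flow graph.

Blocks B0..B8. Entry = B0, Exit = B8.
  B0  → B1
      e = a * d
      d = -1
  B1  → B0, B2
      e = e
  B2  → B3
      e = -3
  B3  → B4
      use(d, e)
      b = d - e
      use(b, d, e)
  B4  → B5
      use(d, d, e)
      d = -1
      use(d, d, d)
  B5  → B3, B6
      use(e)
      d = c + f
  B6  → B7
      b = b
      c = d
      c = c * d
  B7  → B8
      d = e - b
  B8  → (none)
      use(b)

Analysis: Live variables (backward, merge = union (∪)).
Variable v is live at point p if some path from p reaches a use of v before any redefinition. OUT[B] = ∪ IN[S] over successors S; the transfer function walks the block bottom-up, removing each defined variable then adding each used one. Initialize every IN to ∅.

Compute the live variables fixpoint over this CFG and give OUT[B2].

Answer: {c, d, e, f}

Derivation:
Converged values:
  B0:  IN={a, c, d, f}  OUT={a, c, d, e, f}
  B1:  IN={a, c, d, e, f}  OUT={a, c, d, f}
  B2:  IN={c, d, f}  OUT={c, d, e, f}
  B3:  IN={c, d, e, f}  OUT={b, c, d, e, f}
  B4:  IN={b, c, d, e, f}  OUT={b, c, e, f}
  B5:  IN={b, c, e, f}  OUT={b, c, d, e, f}
  B6:  IN={b, d, e}  OUT={b, e}
  B7:  IN={b, e}  OUT={b}
  B8:  IN={b}  OUT={}

Merge at B2: OUT[B2] = IN[B3] = {c, d, e, f}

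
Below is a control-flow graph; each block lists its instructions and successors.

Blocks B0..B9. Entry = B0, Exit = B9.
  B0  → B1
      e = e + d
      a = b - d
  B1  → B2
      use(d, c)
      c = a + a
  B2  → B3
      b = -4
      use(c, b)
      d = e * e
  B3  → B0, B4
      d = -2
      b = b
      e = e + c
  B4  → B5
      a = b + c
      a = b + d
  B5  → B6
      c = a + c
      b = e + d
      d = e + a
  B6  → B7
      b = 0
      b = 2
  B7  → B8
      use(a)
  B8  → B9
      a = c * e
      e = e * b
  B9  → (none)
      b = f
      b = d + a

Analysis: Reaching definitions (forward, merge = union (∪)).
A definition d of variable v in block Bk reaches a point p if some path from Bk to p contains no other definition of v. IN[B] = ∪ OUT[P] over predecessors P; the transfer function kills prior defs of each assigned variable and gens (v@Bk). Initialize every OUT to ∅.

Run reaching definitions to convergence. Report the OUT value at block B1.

Answer: {a@B0, b@B3, c@B1, d@B3, e@B0}

Derivation:
Converged values:
  B0:  IN={a@B0, b@B3, c@B1, d@B3, e@B3}  OUT={a@B0, b@B3, c@B1, d@B3, e@B0}
  B1:  IN={a@B0, b@B3, c@B1, d@B3, e@B0}  OUT={a@B0, b@B3, c@B1, d@B3, e@B0}
  B2:  IN={a@B0, b@B3, c@B1, d@B3, e@B0}  OUT={a@B0, b@B2, c@B1, d@B2, e@B0}
  B3:  IN={a@B0, b@B2, c@B1, d@B2, e@B0}  OUT={a@B0, b@B3, c@B1, d@B3, e@B3}
  B4:  IN={a@B0, b@B3, c@B1, d@B3, e@B3}  OUT={a@B4, b@B3, c@B1, d@B3, e@B3}
  B5:  IN={a@B4, b@B3, c@B1, d@B3, e@B3}  OUT={a@B4, b@B5, c@B5, d@B5, e@B3}
  B6:  IN={a@B4, b@B5, c@B5, d@B5, e@B3}  OUT={a@B4, b@B6, c@B5, d@B5, e@B3}
  B7:  IN={a@B4, b@B6, c@B5, d@B5, e@B3}  OUT={a@B4, b@B6, c@B5, d@B5, e@B3}
  B8:  IN={a@B4, b@B6, c@B5, d@B5, e@B3}  OUT={a@B8, b@B6, c@B5, d@B5, e@B8}
  B9:  IN={a@B8, b@B6, c@B5, d@B5, e@B8}  OUT={a@B8, b@B9, c@B5, d@B5, e@B8}

Merge at B1: IN[B1] = OUT[B0] = {a@B0, b@B3, c@B1, d@B3, e@B0}
Applying B1's transfer function to that IN value gives OUT[B1] (row B1 above).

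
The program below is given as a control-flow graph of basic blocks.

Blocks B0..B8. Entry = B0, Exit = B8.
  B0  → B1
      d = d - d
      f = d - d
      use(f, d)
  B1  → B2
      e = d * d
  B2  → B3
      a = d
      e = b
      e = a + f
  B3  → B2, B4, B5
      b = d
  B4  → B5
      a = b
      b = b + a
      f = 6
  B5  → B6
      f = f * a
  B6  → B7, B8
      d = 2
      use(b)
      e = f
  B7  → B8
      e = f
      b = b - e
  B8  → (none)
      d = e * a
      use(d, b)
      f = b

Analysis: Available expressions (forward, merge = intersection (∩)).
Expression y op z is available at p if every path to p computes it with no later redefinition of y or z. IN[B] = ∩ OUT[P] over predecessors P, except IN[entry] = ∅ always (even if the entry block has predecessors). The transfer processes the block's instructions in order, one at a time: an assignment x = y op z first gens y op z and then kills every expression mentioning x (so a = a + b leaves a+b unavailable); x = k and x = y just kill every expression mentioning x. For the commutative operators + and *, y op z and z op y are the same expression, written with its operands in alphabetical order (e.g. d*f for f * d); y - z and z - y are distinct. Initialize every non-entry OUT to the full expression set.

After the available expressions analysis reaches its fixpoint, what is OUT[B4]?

Answer: {d*d, d-d}

Trace:
Converged values:
  B0:  IN={}  OUT={d-d}
  B1:  IN={d-d}  OUT={d*d, d-d}
  B2:  IN={d*d, d-d}  OUT={a+f, d*d, d-d}
  B3:  IN={a+f, d*d, d-d}  OUT={a+f, d*d, d-d}
  B4:  IN={a+f, d*d, d-d}  OUT={d*d, d-d}
  B5:  IN={d*d, d-d}  OUT={d*d, d-d}
  B6:  IN={d*d, d-d}  OUT={}
  B7:  IN={}  OUT={}
  B8:  IN={}  OUT={a*e}

Merge at B4: IN[B4] = OUT[B3] = {a+f, d*d, d-d}
Applying B4's transfer function to that IN value gives OUT[B4] (row B4 above).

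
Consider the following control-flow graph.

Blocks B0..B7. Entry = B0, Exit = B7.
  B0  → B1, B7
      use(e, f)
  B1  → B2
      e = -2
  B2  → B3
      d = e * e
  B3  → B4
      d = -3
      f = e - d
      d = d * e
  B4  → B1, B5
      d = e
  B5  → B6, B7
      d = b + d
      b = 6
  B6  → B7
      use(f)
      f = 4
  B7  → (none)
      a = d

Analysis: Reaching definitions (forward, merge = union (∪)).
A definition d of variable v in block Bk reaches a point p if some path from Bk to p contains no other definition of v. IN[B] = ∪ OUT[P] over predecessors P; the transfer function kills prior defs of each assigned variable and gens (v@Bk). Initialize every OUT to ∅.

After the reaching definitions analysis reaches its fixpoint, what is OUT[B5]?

Converged values:
  B0:  IN={}  OUT={}
  B1:  IN={d@B4, e@B1, f@B3}  OUT={d@B4, e@B1, f@B3}
  B2:  IN={d@B4, e@B1, f@B3}  OUT={d@B2, e@B1, f@B3}
  B3:  IN={d@B2, e@B1, f@B3}  OUT={d@B3, e@B1, f@B3}
  B4:  IN={d@B3, e@B1, f@B3}  OUT={d@B4, e@B1, f@B3}
  B5:  IN={d@B4, e@B1, f@B3}  OUT={b@B5, d@B5, e@B1, f@B3}
  B6:  IN={b@B5, d@B5, e@B1, f@B3}  OUT={b@B5, d@B5, e@B1, f@B6}
  B7:  IN={b@B5, d@B5, e@B1, f@B3, f@B6}  OUT={a@B7, b@B5, d@B5, e@B1, f@B3, f@B6}

Merge at B5: IN[B5] = OUT[B4] = {d@B4, e@B1, f@B3}
Applying B5's transfer function to that IN value gives OUT[B5] (row B5 above).

Answer: {b@B5, d@B5, e@B1, f@B3}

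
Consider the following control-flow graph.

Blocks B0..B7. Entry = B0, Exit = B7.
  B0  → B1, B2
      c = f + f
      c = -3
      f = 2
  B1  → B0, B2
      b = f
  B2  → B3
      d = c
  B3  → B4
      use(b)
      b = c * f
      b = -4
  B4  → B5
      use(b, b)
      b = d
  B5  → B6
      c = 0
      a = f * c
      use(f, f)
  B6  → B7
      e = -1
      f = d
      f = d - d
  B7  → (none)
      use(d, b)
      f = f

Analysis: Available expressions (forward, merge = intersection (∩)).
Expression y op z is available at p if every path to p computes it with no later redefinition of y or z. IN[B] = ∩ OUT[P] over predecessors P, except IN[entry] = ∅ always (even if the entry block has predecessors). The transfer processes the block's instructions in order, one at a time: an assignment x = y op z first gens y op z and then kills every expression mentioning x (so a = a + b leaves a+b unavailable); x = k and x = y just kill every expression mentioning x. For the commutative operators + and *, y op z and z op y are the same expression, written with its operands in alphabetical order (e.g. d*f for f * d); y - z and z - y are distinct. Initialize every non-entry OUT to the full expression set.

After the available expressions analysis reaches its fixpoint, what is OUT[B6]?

Per-block solution:
  B0: | IN={} | OUT={}
  B1: | IN={} | OUT={}
  B2: | IN={} | OUT={}
  B3: | IN={} | OUT={c*f}
  B4: | IN={c*f} | OUT={c*f}
  B5: | IN={c*f} | OUT={c*f}
  B6: | IN={c*f} | OUT={d-d}
  B7: | IN={d-d} | OUT={d-d}

Merge at B6: IN[B6] = OUT[B5] = {c*f}
Applying B6's transfer function to that IN value gives OUT[B6] (row B6 above).

Answer: {d-d}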